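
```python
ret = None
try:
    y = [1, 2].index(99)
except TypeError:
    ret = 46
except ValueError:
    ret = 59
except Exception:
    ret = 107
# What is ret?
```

Step-by-step execution trace:
1. `y = [1, 2].index(99)` raises ValueError.
2. `except TypeError` does not match ValueError; skipped.
3. `except ValueError` matches → ret = 59.
4. Remaining except clauses are skipped.
Result: 59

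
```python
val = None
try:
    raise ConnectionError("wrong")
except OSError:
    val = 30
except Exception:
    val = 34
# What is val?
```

Step-by-step execution trace:
1. `raise ConnectionError(...)` raises ConnectionError.
2. `except OSError` matches (ConnectionError is a subclass of OSError) → val = 30.
3. `except Exception` is not reached.
Result: 30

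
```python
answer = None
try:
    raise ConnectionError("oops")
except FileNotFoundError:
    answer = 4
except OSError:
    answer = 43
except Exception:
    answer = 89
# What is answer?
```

Step-by-step execution trace:
1. `raise ConnectionError(...)` raises ConnectionError.
2. `except FileNotFoundError` does not match (ConnectionError is not a subclass of FileNotFoundError); skipped.
3. `except OSError` matches (ConnectionError is a subclass of OSError) → answer = 43.
4. `except Exception` is not reached.
Result: 43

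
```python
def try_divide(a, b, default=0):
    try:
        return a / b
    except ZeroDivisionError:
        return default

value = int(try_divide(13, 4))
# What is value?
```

Step-by-step execution trace:
1. `try_divide(13, 4)` enters try: `return 13 / 4` → returns 3.25. No exception raised.
2. `except ZeroDivisionError` is skipped.
3. `int(3.25)` → 3 → value = 3.
Result: 3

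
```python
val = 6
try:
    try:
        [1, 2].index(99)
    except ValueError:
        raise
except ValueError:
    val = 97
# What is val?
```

Step-by-step execution trace:
1. Inner try: `[1, 2].index(99)` raises ValueError.
2. Inner `except ValueError` matches; bare `raise` re-raises the same ValueError.
3. Outer `except ValueError` matches → val = 97.
Result: 97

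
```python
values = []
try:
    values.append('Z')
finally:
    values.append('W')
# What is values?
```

Step-by-step execution trace:
1. try: `values.append('Z')` → values = ['Z'].
2. The try body completes without raising.
3. finally always runs: `values.append('W')` → values = ['Z', 'W'].
Result: ['Z', 'W']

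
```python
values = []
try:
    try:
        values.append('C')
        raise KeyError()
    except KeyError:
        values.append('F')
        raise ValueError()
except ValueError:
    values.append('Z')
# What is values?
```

Step-by-step execution trace:
1. Inner try: `values.append('C')` → values = ['C'].
2. `raise KeyError()` raises KeyError.
3. Inner `except KeyError` matches → `values.append('F')` → values = ['C', 'F'].
4. `raise ValueError()` raises ValueError; propagates to outer try.
5. Outer `except ValueError` matches → `values.append('Z')` → values = ['C', 'F', 'Z'].
Result: ['C', 'F', 'Z']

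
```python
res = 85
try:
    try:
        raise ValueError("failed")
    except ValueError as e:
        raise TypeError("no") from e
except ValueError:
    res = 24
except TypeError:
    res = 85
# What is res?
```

Step-by-step execution trace:
1. Inner try raises ValueError; inner `except ValueError as e` catches it.
2. `raise TypeError(...) from e` raises TypeError (ValueError is attached as __cause__, but only TypeError is active).
3. Outer `except ValueError` does not match TypeError; skipped.
4. Outer `except TypeError` matches → res = 85.
Result: 85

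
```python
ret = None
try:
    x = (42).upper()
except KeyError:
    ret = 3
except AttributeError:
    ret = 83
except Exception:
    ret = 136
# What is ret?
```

Step-by-step execution trace:
1. `x = (42).upper()` raises AttributeError.
2. `except KeyError` does not match AttributeError; skipped.
3. `except AttributeError` matches → ret = 83.
4. Remaining except clauses are skipped.
Result: 83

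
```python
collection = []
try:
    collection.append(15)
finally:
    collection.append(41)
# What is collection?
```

Step-by-step execution trace:
1. try: `collection.append(15)` → collection = [15].
2. The try body completes without raising.
3. finally always runs: `collection.append(41)` → collection = [15, 41].
Result: [15, 41]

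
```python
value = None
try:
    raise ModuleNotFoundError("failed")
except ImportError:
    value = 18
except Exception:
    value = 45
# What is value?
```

Step-by-step execution trace:
1. `raise ModuleNotFoundError(...)` raises ModuleNotFoundError.
2. `except ImportError` matches (ModuleNotFoundError is a subclass of ImportError) → value = 18.
3. `except Exception` is not reached.
Result: 18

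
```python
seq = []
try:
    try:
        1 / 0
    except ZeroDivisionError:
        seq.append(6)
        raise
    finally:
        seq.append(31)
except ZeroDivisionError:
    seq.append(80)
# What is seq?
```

Step-by-step execution trace:
1. Inner try: `1 / 0` raises ZeroDivisionError.
2. Inner `except ZeroDivisionError` matches → `seq.append(6)` → seq = [6].
3. bare `raise` re-raises ZeroDivisionError.
4. Inner `finally` runs during unwinding: `seq.append(31)` → seq = [6, 31].
5. Outer `except ZeroDivisionError` matches → `seq.append(80)` → seq = [6, 31, 80].
Result: [6, 31, 80]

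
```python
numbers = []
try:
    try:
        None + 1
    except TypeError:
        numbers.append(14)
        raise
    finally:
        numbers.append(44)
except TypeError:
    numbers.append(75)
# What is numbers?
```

Step-by-step execution trace:
1. Inner try: `None + 1` raises TypeError.
2. Inner `except TypeError` matches → `numbers.append(14)` → numbers = [14].
3. bare `raise` re-raises TypeError.
4. Inner `finally` runs during unwinding: `numbers.append(44)` → numbers = [14, 44].
5. Outer `except TypeError` matches → `numbers.append(75)` → numbers = [14, 44, 75].
Result: [14, 44, 75]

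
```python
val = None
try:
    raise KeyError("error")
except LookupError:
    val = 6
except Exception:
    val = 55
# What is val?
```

Step-by-step execution trace:
1. `raise KeyError(...)` raises KeyError.
2. `except LookupError` matches (KeyError is a subclass of LookupError) → val = 6.
3. `except Exception` is not reached.
Result: 6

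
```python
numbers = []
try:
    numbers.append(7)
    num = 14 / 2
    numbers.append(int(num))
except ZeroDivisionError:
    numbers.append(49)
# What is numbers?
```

Step-by-step execution trace:
1. try: `numbers.append(7)` → numbers = [7].
2. `num = 14 / 2` → num = 7.0. No exception raised.
3. `numbers.append(int(num))` → numbers = [7, 7].
4. `except ZeroDivisionError` is skipped (no exception was raised).
Result: [7, 7]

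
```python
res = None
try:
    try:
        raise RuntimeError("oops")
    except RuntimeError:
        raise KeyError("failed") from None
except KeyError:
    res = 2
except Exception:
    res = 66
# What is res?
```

Step-by-step execution trace:
1. Inner try raises RuntimeError; inner `except RuntimeError` catches it.
2. `raise KeyError(...) from None` raises KeyError (from None suppresses __context__, but the active exception is still KeyError).
3. Outer `except KeyError` matches → res = 2.
4. `except Exception` is not reached.
Result: 2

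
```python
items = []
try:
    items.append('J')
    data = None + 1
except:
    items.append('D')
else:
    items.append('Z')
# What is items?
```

Step-by-step execution trace:
1. try: `items.append('J')` → items = ['J'].
2. `data = None + 1` raises TypeError.
3. bare `except` matches → `items.append('D')` → items = ['J', 'D'].
4. `else` is skipped (an exception was raised).
Result: ['J', 'D']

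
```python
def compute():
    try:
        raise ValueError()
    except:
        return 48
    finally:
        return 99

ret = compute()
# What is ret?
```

Step-by-step execution trace:
1. `compute()` enters try: `raise ValueError()` raises ValueError.
2. bare `except` matches → `return 48` sets pending return value 48.
3. Before returning, `finally: return 99` runs and overrides the pending return.
4. compute() returns 99 → ret = 99.
Result: 99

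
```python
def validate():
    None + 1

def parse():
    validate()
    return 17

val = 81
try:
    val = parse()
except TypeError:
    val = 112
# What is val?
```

Step-by-step execution trace:
1. val starts at 81.
2. try: `parse()` calls `validate()`.
3. `validate()` evaluates `None + 1`, which raises TypeError; it propagates through parse (uncaught).
4. `return 17` in parse is not reached; the assignment to val does not complete.
5. `except TypeError` matches → val = 112.
Result: 112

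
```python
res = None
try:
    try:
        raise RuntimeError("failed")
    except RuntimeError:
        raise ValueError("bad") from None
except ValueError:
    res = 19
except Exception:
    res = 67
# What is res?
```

Step-by-step execution trace:
1. Inner try raises RuntimeError; inner `except RuntimeError` catches it.
2. `raise ValueError(...) from None` raises ValueError (from None suppresses __context__, but the active exception is still ValueError).
3. Outer `except ValueError` matches → res = 19.
4. `except Exception` is not reached.
Result: 19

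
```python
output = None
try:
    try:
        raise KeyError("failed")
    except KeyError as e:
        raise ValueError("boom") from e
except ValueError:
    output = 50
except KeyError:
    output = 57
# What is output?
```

Step-by-step execution trace:
1. Inner try raises KeyError; inner `except KeyError as e` catches it.
2. `raise ValueError(...) from e` raises ValueError (KeyError is attached as __cause__, but only ValueError is active).
3. Outer `except ValueError` matches → output = 50.
4. `except KeyError` is not reached.
Result: 50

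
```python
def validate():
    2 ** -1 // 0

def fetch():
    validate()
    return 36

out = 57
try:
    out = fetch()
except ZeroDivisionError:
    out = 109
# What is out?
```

Step-by-step execution trace:
1. out starts at 57.
2. try: `fetch()` calls `validate()`.
3. `validate()` evaluates `2 ** -1 // 0`, which raises ZeroDivisionError; it propagates through fetch (uncaught).
4. `return 36` in fetch is not reached; the assignment to out does not complete.
5. `except ZeroDivisionError` matches → out = 109.
Result: 109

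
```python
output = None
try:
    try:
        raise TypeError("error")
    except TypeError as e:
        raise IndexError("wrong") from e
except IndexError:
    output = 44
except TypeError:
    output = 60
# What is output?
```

Step-by-step execution trace:
1. Inner try raises TypeError; inner `except TypeError as e` catches it.
2. `raise IndexError(...) from e` raises IndexError (TypeError is attached as __cause__, but only IndexError is active).
3. Outer `except IndexError` matches → output = 44.
4. `except TypeError` is not reached.
Result: 44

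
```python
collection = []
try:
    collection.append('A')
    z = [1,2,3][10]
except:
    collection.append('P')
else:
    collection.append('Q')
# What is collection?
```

Step-by-step execution trace:
1. try: `collection.append('A')` → collection = ['A'].
2. `z = [1,2,3][10]` raises IndexError.
3. bare `except` matches → `collection.append('P')` → collection = ['A', 'P'].
4. `else` is skipped (an exception was raised).
Result: ['A', 'P']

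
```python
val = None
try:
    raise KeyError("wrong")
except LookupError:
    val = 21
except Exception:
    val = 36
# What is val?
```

Step-by-step execution trace:
1. `raise KeyError(...)` raises KeyError.
2. `except LookupError` matches (KeyError is a subclass of LookupError) → val = 21.
3. `except Exception` is not reached.
Result: 21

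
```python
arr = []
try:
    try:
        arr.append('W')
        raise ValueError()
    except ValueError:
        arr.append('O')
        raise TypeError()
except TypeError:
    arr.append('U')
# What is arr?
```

Step-by-step execution trace:
1. Inner try: `arr.append('W')` → arr = ['W'].
2. `raise ValueError()` raises ValueError.
3. Inner `except ValueError` matches → `arr.append('O')` → arr = ['W', 'O'].
4. `raise TypeError()` raises TypeError; propagates to outer try.
5. Outer `except TypeError` matches → `arr.append('U')` → arr = ['W', 'O', 'U'].
Result: ['W', 'O', 'U']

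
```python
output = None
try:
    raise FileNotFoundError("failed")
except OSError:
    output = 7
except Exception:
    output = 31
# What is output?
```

Step-by-step execution trace:
1. `raise FileNotFoundError(...)` raises FileNotFoundError.
2. `except OSError` matches (FileNotFoundError is a subclass of OSError) → output = 7.
3. `except Exception` is not reached.
Result: 7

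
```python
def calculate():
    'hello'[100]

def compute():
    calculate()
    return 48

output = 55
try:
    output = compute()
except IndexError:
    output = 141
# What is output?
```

Step-by-step execution trace:
1. output starts at 55.
2. try: `compute()` calls `calculate()`.
3. `calculate()` evaluates `'hello'[100]`, which raises IndexError; it propagates through compute (uncaught).
4. `return 48` in compute is not reached; the assignment to output does not complete.
5. `except IndexError` matches → output = 141.
Result: 141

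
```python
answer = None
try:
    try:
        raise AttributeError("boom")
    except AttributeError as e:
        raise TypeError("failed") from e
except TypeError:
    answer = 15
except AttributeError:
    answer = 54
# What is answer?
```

Step-by-step execution trace:
1. Inner try raises AttributeError; inner `except AttributeError as e` catches it.
2. `raise TypeError(...) from e` raises TypeError (AttributeError is attached as __cause__, but only TypeError is active).
3. Outer `except TypeError` matches → answer = 15.
4. `except AttributeError` is not reached.
Result: 15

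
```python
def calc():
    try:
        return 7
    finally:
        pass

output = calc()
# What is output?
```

Step-by-step execution trace:
1. `calc()` enters try: `return 7` sets pending return value 7.
2. Before returning, `finally: pass` runs (no effect).
3. calc() returns 7 → output = 7.
Result: 7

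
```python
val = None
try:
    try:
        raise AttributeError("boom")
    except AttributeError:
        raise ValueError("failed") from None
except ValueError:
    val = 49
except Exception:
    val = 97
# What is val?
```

Step-by-step execution trace:
1. Inner try raises AttributeError; inner `except AttributeError` catches it.
2. `raise ValueError(...) from None` raises ValueError (from None suppresses __context__, but the active exception is still ValueError).
3. Outer `except ValueError` matches → val = 49.
4. `except Exception` is not reached.
Result: 49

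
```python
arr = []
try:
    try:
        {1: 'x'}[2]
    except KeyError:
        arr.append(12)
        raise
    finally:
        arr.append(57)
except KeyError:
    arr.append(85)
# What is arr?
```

Step-by-step execution trace:
1. Inner try: `{1: 'x'}[2]` raises KeyError.
2. Inner `except KeyError` matches → `arr.append(12)` → arr = [12].
3. bare `raise` re-raises KeyError.
4. Inner `finally` runs during unwinding: `arr.append(57)` → arr = [12, 57].
5. Outer `except KeyError` matches → `arr.append(85)` → arr = [12, 57, 85].
Result: [12, 57, 85]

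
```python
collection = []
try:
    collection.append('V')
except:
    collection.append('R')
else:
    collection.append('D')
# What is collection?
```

Step-by-step execution trace:
1. try: `collection.append('V')` → collection = ['V']. No exception raised.
2. `except` is skipped.
3. `else` runs (try completed without exception): `collection.append('D')` → collection = ['V', 'D'].
Result: ['V', 'D']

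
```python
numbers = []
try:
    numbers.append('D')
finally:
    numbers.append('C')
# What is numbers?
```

Step-by-step execution trace:
1. try: `numbers.append('D')` → numbers = ['D'].
2. The try body completes without raising.
3. finally always runs: `numbers.append('C')` → numbers = ['D', 'C'].
Result: ['D', 'C']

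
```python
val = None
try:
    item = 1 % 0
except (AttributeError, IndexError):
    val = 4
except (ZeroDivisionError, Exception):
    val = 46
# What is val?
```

Step-by-step execution trace:
1. `item = 1 % 0` raises ZeroDivisionError.
2. `except (AttributeError, IndexError)` does not match ZeroDivisionError; skipped.
3. `except (ZeroDivisionError, Exception)` matches (ZeroDivisionError is in the tuple) → val = 46.
Result: 46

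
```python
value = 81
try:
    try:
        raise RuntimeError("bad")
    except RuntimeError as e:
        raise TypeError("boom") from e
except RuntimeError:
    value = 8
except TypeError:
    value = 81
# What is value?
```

Step-by-step execution trace:
1. Inner try raises RuntimeError; inner `except RuntimeError as e` catches it.
2. `raise TypeError(...) from e` raises TypeError (RuntimeError is attached as __cause__, but only TypeError is active).
3. Outer `except RuntimeError` does not match TypeError; skipped.
4. Outer `except TypeError` matches → value = 81.
Result: 81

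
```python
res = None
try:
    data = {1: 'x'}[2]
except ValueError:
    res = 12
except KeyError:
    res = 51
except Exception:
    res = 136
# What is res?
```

Step-by-step execution trace:
1. `data = {1: 'x'}[2]` raises KeyError.
2. `except ValueError` does not match KeyError; skipped.
3. `except KeyError` matches → res = 51.
4. Remaining except clauses are skipped.
Result: 51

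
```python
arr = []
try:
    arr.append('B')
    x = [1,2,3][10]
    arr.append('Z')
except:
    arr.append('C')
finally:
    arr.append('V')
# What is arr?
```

Step-by-step execution trace:
1. try: `arr.append('B')` → arr = ['B'].
2. `x = [1,2,3][10]` raises IndexError; `arr.append('Z')` is not reached.
3. bare `except` matches → `arr.append('C')` → arr = ['B', 'C'].
4. finally always runs: `arr.append('V')` → arr = ['B', 'C', 'V'].
Result: ['B', 'C', 'V']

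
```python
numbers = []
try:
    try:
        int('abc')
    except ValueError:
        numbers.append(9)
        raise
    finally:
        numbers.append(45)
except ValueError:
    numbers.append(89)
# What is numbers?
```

Step-by-step execution trace:
1. Inner try: `int('abc')` raises ValueError.
2. Inner `except ValueError` matches → `numbers.append(9)` → numbers = [9].
3. bare `raise` re-raises ValueError.
4. Inner `finally` runs during unwinding: `numbers.append(45)` → numbers = [9, 45].
5. Outer `except ValueError` matches → `numbers.append(89)` → numbers = [9, 45, 89].
Result: [9, 45, 89]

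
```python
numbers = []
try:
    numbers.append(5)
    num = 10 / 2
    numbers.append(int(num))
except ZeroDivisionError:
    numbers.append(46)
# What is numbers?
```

Step-by-step execution trace:
1. try: `numbers.append(5)` → numbers = [5].
2. `num = 10 / 2` → num = 5.0. No exception raised.
3. `numbers.append(int(num))` → numbers = [5, 5].
4. `except ZeroDivisionError` is skipped (no exception was raised).
Result: [5, 5]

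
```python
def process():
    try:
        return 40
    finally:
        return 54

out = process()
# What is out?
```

Step-by-step execution trace:
1. `process()` enters try: `return 40` sets pending return value 40.
2. Before returning, `finally: return 54` runs and overrides the pending return.
3. process() returns 54 → out = 54.
Result: 54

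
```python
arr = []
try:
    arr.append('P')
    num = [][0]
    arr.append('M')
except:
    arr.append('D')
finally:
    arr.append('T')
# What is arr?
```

Step-by-step execution trace:
1. try: `arr.append('P')` → arr = ['P'].
2. `num = [][0]` raises IndexError; `arr.append('M')` is not reached.
3. bare `except` matches → `arr.append('D')` → arr = ['P', 'D'].
4. finally always runs: `arr.append('T')` → arr = ['P', 'D', 'T'].
Result: ['P', 'D', 'T']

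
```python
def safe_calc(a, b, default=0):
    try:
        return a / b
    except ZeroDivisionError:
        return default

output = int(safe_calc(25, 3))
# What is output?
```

Step-by-step execution trace:
1. `safe_calc(25, 3)` enters try: `return 25 / 3` → returns 8.333333333333334. No exception raised.
2. `except ZeroDivisionError` is skipped.
3. `int(8.333333333333334)` → 8 → output = 8.
Result: 8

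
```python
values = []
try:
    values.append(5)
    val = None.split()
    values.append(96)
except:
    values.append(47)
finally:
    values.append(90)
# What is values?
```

Step-by-step execution trace:
1. try: `values.append(5)` → values = [5].
2. `val = None.split()` raises AttributeError; `values.append(96)` is not reached.
3. bare `except` matches → `values.append(47)` → values = [5, 47].
4. finally always runs: `values.append(90)` → values = [5, 47, 90].
Result: [5, 47, 90]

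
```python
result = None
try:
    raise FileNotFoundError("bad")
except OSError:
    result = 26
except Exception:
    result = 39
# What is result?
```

Step-by-step execution trace:
1. `raise FileNotFoundError(...)` raises FileNotFoundError.
2. `except OSError` matches (FileNotFoundError is a subclass of OSError) → result = 26.
3. `except Exception` is not reached.
Result: 26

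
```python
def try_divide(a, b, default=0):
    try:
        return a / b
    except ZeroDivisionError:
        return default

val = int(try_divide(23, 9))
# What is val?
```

Step-by-step execution trace:
1. `try_divide(23, 9)` enters try: `return 23 / 9` → returns 2.5555555555555554. No exception raised.
2. `except ZeroDivisionError` is skipped.
3. `int(2.5555555555555554)` → 2 → val = 2.
Result: 2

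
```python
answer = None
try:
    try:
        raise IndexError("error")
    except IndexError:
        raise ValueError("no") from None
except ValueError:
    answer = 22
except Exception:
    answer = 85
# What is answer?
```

Step-by-step execution trace:
1. Inner try raises IndexError; inner `except IndexError` catches it.
2. `raise ValueError(...) from None` raises ValueError (from None suppresses __context__, but the active exception is still ValueError).
3. Outer `except ValueError` matches → answer = 22.
4. `except Exception` is not reached.
Result: 22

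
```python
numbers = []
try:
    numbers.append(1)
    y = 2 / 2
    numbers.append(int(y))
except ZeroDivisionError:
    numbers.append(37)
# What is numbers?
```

Step-by-step execution trace:
1. try: `numbers.append(1)` → numbers = [1].
2. `y = 2 / 2` → y = 1.0. No exception raised.
3. `numbers.append(int(y))` → numbers = [1, 1].
4. `except ZeroDivisionError` is skipped (no exception was raised).
Result: [1, 1]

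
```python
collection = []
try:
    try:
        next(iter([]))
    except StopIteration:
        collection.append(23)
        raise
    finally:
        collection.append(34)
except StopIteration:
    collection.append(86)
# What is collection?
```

Step-by-step execution trace:
1. Inner try: `next(iter([]))` raises StopIteration.
2. Inner `except StopIteration` matches → `collection.append(23)` → collection = [23].
3. bare `raise` re-raises StopIteration.
4. Inner `finally` runs during unwinding: `collection.append(34)` → collection = [23, 34].
5. Outer `except StopIteration` matches → `collection.append(86)` → collection = [23, 34, 86].
Result: [23, 34, 86]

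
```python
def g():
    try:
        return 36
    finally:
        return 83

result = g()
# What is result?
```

Step-by-step execution trace:
1. `g()` enters try: `return 36` sets pending return value 36.
2. Before returning, `finally: return 83` runs and overrides the pending return.
3. g() returns 83 → result = 83.
Result: 83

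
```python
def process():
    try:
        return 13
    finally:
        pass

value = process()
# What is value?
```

Step-by-step execution trace:
1. `process()` enters try: `return 13` sets pending return value 13.
2. Before returning, `finally: pass` runs (no effect).
3. process() returns 13 → value = 13.
Result: 13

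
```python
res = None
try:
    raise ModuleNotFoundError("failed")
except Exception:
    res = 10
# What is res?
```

Step-by-step execution trace:
1. `raise ModuleNotFoundError(...)` raises ModuleNotFoundError.
2. `except Exception` matches (ModuleNotFoundError is a subclass of Exception) → res = 10.
Result: 10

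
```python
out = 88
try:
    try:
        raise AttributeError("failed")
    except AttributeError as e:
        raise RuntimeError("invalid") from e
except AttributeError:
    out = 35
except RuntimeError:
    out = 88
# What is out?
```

Step-by-step execution trace:
1. Inner try raises AttributeError; inner `except AttributeError as e` catches it.
2. `raise RuntimeError(...) from e` raises RuntimeError (AttributeError is attached as __cause__, but only RuntimeError is active).
3. Outer `except AttributeError` does not match RuntimeError; skipped.
4. Outer `except RuntimeError` matches → out = 88.
Result: 88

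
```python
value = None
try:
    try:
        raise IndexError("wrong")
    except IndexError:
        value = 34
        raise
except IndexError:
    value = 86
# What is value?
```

Step-by-step execution trace:
1. Inner try: `raise IndexError("wrong")` raises IndexError.
2. Inner `except IndexError` matches → value = 34.
3. bare `raise` re-raises the same IndexError.
4. Outer `except IndexError` matches → value = 86.
Result: 86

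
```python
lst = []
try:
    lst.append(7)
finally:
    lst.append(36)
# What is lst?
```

Step-by-step execution trace:
1. try: `lst.append(7)` → lst = [7].
2. The try body completes without raising.
3. finally always runs: `lst.append(36)` → lst = [7, 36].
Result: [7, 36]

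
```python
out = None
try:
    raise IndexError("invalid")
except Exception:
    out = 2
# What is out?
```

Step-by-step execution trace:
1. `raise IndexError(...)` raises IndexError.
2. `except Exception` matches (IndexError is a subclass of Exception) → out = 2.
Result: 2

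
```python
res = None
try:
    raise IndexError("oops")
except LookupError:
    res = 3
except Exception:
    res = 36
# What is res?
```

Step-by-step execution trace:
1. `raise IndexError(...)` raises IndexError.
2. `except LookupError` matches (IndexError is a subclass of LookupError) → res = 3.
3. `except Exception` is not reached.
Result: 3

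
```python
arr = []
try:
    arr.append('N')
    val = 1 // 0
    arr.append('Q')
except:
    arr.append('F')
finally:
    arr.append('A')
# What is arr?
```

Step-by-step execution trace:
1. try: `arr.append('N')` → arr = ['N'].
2. `val = 1 // 0` raises ZeroDivisionError; `arr.append('Q')` is not reached.
3. bare `except` matches → `arr.append('F')` → arr = ['N', 'F'].
4. finally always runs: `arr.append('A')` → arr = ['N', 'F', 'A'].
Result: ['N', 'F', 'A']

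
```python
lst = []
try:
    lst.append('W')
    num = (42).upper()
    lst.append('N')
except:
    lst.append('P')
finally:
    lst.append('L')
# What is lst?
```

Step-by-step execution trace:
1. try: `lst.append('W')` → lst = ['W'].
2. `num = (42).upper()` raises AttributeError; `lst.append('N')` is not reached.
3. bare `except` matches → `lst.append('P')` → lst = ['W', 'P'].
4. finally always runs: `lst.append('L')` → lst = ['W', 'P', 'L'].
Result: ['W', 'P', 'L']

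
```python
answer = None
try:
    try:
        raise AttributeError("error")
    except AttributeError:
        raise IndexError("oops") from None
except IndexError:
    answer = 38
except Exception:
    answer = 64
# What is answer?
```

Step-by-step execution trace:
1. Inner try raises AttributeError; inner `except AttributeError` catches it.
2. `raise IndexError(...) from None` raises IndexError (from None suppresses __context__, but the active exception is still IndexError).
3. Outer `except IndexError` matches → answer = 38.
4. `except Exception` is not reached.
Result: 38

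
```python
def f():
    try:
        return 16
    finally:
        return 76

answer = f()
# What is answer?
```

Step-by-step execution trace:
1. `f()` enters try: `return 16` sets pending return value 16.
2. Before returning, `finally: return 76` runs and overrides the pending return.
3. f() returns 76 → answer = 76.
Result: 76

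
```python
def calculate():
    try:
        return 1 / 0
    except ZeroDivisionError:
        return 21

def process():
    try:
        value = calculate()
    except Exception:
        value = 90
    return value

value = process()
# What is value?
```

Step-by-step execution trace:
1. `process()` calls `calculate()`.
2. In calculate: `1 / 0` raises ZeroDivisionError; `except ZeroDivisionError` catches it → returns 21.
3. In process: `value = calculate()` → value = 21. No exception reaches process.
4. `except Exception` is skipped; process returns 21.
5. value = 21.
Result: 21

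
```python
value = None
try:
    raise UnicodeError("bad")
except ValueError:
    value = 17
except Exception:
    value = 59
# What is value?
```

Step-by-step execution trace:
1. `raise UnicodeError(...)` raises UnicodeError.
2. `except ValueError` matches (UnicodeError is a subclass of ValueError) → value = 17.
3. `except Exception` is not reached.
Result: 17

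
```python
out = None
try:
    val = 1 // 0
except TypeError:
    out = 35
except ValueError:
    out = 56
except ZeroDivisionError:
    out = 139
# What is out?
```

Step-by-step execution trace:
1. `val = 1 // 0` raises ZeroDivisionError.
2. `except TypeError` does not match ZeroDivisionError; skipped.
3. `except ValueError` does not match ZeroDivisionError; skipped.
4. `except ZeroDivisionError` matches → out = 139.
Result: 139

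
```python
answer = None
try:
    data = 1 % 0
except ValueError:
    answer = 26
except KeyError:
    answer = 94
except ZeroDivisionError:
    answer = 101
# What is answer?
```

Step-by-step execution trace:
1. `data = 1 % 0` raises ZeroDivisionError.
2. `except ValueError` does not match ZeroDivisionError; skipped.
3. `except KeyError` does not match ZeroDivisionError; skipped.
4. `except ZeroDivisionError` matches → answer = 101.
Result: 101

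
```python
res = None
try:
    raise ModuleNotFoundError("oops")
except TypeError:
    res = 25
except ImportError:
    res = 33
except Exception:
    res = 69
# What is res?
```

Step-by-step execution trace:
1. `raise ModuleNotFoundError(...)` raises ModuleNotFoundError.
2. `except TypeError` does not match (ModuleNotFoundError is not a subclass of TypeError); skipped.
3. `except ImportError` matches (ModuleNotFoundError is a subclass of ImportError) → res = 33.
4. `except Exception` is not reached.
Result: 33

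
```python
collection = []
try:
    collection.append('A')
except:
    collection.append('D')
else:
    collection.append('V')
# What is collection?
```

Step-by-step execution trace:
1. try: `collection.append('A')` → collection = ['A']. No exception raised.
2. `except` is skipped.
3. `else` runs (try completed without exception): `collection.append('V')` → collection = ['A', 'V'].
Result: ['A', 'V']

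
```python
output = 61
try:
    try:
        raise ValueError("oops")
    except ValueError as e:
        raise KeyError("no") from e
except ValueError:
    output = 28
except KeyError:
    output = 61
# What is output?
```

Step-by-step execution trace:
1. Inner try raises ValueError; inner `except ValueError as e` catches it.
2. `raise KeyError(...) from e` raises KeyError (ValueError is attached as __cause__, but only KeyError is active).
3. Outer `except ValueError` does not match KeyError; skipped.
4. Outer `except KeyError` matches → output = 61.
Result: 61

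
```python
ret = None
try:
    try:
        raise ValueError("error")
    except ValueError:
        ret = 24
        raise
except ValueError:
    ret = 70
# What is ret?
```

Step-by-step execution trace:
1. Inner try: `raise ValueError("error")` raises ValueError.
2. Inner `except ValueError` matches → ret = 24.
3. bare `raise` re-raises the same ValueError.
4. Outer `except ValueError` matches → ret = 70.
Result: 70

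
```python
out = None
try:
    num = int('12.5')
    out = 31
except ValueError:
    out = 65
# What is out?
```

Step-by-step execution trace:
1. `num = int('12.5')` raises ValueError.
2. `out = 31` is not reached.
3. `except ValueError` matches → out = 65.
Result: 65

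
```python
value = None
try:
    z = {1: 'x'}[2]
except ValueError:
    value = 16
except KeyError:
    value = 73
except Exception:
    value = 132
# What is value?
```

Step-by-step execution trace:
1. `z = {1: 'x'}[2]` raises KeyError.
2. `except ValueError` does not match KeyError; skipped.
3. `except KeyError` matches → value = 73.
4. Remaining except clauses are skipped.
Result: 73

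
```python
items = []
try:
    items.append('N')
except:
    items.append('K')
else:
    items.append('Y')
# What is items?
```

Step-by-step execution trace:
1. try: `items.append('N')` → items = ['N']. No exception raised.
2. `except` is skipped.
3. `else` runs (try completed without exception): `items.append('Y')` → items = ['N', 'Y'].
Result: ['N', 'Y']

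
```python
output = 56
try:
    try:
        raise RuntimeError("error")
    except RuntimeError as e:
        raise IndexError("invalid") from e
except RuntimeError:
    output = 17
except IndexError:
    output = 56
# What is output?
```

Step-by-step execution trace:
1. Inner try raises RuntimeError; inner `except RuntimeError as e` catches it.
2. `raise IndexError(...) from e` raises IndexError (RuntimeError is attached as __cause__, but only IndexError is active).
3. Outer `except RuntimeError` does not match IndexError; skipped.
4. Outer `except IndexError` matches → output = 56.
Result: 56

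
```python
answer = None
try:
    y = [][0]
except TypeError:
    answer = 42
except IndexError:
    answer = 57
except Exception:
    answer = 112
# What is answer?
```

Step-by-step execution trace:
1. `y = [][0]` raises IndexError.
2. `except TypeError` does not match IndexError; skipped.
3. `except IndexError` matches → answer = 57.
4. Remaining except clauses are skipped.
Result: 57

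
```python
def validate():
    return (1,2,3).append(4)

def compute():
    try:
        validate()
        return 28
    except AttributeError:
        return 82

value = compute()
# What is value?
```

Step-by-step execution trace:
1. `compute()` calls `validate()`.
2. `validate()` evaluates `(1,2,3).append(4)`, which raises AttributeError; it propagates to the caller.
3. `return 28` is not reached.
4. `except AttributeError` in compute matches → returns 82.
5. value = 82.
Result: 82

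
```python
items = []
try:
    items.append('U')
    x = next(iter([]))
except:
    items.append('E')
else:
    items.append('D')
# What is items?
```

Step-by-step execution trace:
1. try: `items.append('U')` → items = ['U'].
2. `x = next(iter([]))` raises StopIteration.
3. bare `except` matches → `items.append('E')` → items = ['U', 'E'].
4. `else` is skipped (an exception was raised).
Result: ['U', 'E']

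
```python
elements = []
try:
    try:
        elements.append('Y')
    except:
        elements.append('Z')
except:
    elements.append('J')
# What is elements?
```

Step-by-step execution trace:
1. Inner try: `elements.append('Y')` → elements = ['Y']. No exception raised.
2. Inner `except` is skipped.
3. Inner try completes normally; outer `except` is skipped.
Result: ['Y']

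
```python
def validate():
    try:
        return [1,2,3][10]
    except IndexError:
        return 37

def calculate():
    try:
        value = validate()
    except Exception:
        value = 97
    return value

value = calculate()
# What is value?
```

Step-by-step execution trace:
1. `calculate()` calls `validate()`.
2. In validate: `[1,2,3][10]` raises IndexError; `except IndexError` catches it → returns 37.
3. In calculate: `value = validate()` → value = 37. No exception reaches calculate.
4. `except Exception` is skipped; calculate returns 37.
5. value = 37.
Result: 37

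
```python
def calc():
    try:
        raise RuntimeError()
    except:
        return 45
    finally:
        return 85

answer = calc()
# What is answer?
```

Step-by-step execution trace:
1. `calc()` enters try: `raise RuntimeError()` raises RuntimeError.
2. bare `except` matches → `return 45` sets pending return value 45.
3. Before returning, `finally: return 85` runs and overrides the pending return.
4. calc() returns 85 → answer = 85.
Result: 85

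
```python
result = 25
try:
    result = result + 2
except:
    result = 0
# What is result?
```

Step-by-step execution trace:
1. result starts at 25.
2. try: `result = result + 2` → result = 27. No exception raised.
3. `except` is skipped.
Result: 27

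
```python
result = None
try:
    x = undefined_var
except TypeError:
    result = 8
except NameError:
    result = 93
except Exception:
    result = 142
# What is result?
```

Step-by-step execution trace:
1. `x = undefined_var` raises NameError.
2. `except TypeError` does not match NameError; skipped.
3. `except NameError` matches → result = 93.
4. Remaining except clauses are skipped.
Result: 93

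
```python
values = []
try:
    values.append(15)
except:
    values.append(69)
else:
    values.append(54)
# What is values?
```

Step-by-step execution trace:
1. try: `values.append(15)` → values = [15]. No exception raised.
2. `except` is skipped.
3. `else` runs (try completed without exception): `values.append(54)` → values = [15, 54].
Result: [15, 54]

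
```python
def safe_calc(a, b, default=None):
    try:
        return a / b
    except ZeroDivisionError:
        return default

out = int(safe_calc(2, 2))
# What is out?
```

Step-by-step execution trace:
1. `safe_calc(2, 2)` enters try: `return 2 / 2` → returns 1.0. No exception raised.
2. `except ZeroDivisionError` is skipped.
3. `int(1.0)` → 1 → out = 1.
Result: 1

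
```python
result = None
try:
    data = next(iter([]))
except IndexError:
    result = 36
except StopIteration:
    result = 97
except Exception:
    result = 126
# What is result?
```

Step-by-step execution trace:
1. `data = next(iter([]))` raises StopIteration.
2. `except IndexError` does not match StopIteration; skipped.
3. `except StopIteration` matches → result = 97.
4. Remaining except clauses are skipped.
Result: 97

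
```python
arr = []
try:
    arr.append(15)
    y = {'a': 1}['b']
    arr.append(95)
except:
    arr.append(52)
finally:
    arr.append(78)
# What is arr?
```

Step-by-step execution trace:
1. try: `arr.append(15)` → arr = [15].
2. `y = {'a': 1}['b']` raises KeyError; `arr.append(95)` is not reached.
3. bare `except` matches → `arr.append(52)` → arr = [15, 52].
4. finally always runs: `arr.append(78)` → arr = [15, 52, 78].
Result: [15, 52, 78]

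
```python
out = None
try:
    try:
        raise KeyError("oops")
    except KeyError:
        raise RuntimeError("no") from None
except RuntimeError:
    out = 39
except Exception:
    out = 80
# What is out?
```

Step-by-step execution trace:
1. Inner try raises KeyError; inner `except KeyError` catches it.
2. `raise RuntimeError(...) from None` raises RuntimeError (from None suppresses __context__, but the active exception is still RuntimeError).
3. Outer `except RuntimeError` matches → out = 39.
4. `except Exception` is not reached.
Result: 39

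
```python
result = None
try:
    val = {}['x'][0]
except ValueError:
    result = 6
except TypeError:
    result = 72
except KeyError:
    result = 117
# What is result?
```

Step-by-step execution trace:
1. `val = {}['x'][0]` raises KeyError.
2. `except ValueError` does not match KeyError; skipped.
3. `except TypeError` does not match KeyError; skipped.
4. `except KeyError` matches → result = 117.
Result: 117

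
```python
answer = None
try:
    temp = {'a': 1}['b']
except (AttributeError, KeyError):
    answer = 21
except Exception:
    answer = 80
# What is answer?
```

Step-by-step execution trace:
1. `temp = {'a': 1}['b']` raises KeyError.
2. `except (AttributeError, KeyError)` matches (KeyError is in the tuple) → answer = 21.
3. `except Exception` is not reached.
Result: 21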